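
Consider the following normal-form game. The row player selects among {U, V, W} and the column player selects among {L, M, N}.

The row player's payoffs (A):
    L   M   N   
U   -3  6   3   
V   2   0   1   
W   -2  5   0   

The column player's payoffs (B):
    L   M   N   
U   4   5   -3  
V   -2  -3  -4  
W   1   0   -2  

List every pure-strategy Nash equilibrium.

(U, M) and (V, L)

A profile is a Nash equilibrium when each player is best-responding to the other.
The row player's best responses — vs L: V (payoff 2); vs M: U (payoff 6); vs N: U (payoff 3).
The column player's best responses — vs U: M (payoff 5); vs V: L (payoff -2); vs W: L (payoff 1).
Mutual best responses occur at (U, M) and (V, L); at each, neither player gains by switching.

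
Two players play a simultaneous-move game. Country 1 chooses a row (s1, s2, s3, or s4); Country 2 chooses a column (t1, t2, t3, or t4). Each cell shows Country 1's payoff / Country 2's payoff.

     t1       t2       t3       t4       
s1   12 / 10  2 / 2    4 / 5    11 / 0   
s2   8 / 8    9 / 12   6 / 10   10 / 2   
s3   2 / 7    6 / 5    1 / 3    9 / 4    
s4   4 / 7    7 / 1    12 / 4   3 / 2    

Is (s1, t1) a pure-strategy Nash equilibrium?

Holding Country 2 at t1: Country 1 gets 12 from s1, versus 8 from s2, 2 from s3, 4 from s4. No profitable deviation for Country 1.
Holding Country 1 at s1: Country 2 gets 10 from t1, versus 2 from t2, 5 from t3, 0 from t4. No profitable deviation for Country 2 either.

Yes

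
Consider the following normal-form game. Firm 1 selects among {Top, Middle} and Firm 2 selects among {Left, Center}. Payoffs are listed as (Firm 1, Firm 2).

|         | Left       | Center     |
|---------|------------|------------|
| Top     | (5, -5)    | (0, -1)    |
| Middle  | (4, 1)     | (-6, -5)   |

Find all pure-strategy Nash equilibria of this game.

A profile is a Nash equilibrium when each player is best-responding to the other.
Firm 1's best responses — vs Left: Top (payoff 5); vs Center: Top (payoff 0).
Firm 2's best responses — vs Top: Center (payoff -1); vs Middle: Left (payoff 1).
The only mutual best response is (Top, Center); neither player gains by switching there.

(Top, Center)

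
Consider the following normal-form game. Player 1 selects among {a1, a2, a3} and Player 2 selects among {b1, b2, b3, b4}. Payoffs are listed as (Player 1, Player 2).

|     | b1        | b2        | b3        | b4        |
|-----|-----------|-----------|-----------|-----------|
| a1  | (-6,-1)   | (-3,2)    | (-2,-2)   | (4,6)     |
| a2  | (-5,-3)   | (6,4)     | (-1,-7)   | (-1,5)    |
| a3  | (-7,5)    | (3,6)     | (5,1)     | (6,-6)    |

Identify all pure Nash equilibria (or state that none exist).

Check mutual best responses: a cell is a NE iff neither player can gain by unilaterally deviating.
Player 1's best responses — vs b1: a2 (payoff -5); vs b2: a2 (payoff 6); vs b3: a3 (payoff 5); vs b4: a3 (payoff 6).
Player 2's best responses — vs a1: b4 (payoff 6); vs a2: b4 (payoff 5); vs a3: b2 (payoff 6).
No cell has both players best-responding. For instance, Player 1's best reply to b4 is a3, but against a3 Player 2 prefers b2 over b4.

No pure-strategy Nash equilibrium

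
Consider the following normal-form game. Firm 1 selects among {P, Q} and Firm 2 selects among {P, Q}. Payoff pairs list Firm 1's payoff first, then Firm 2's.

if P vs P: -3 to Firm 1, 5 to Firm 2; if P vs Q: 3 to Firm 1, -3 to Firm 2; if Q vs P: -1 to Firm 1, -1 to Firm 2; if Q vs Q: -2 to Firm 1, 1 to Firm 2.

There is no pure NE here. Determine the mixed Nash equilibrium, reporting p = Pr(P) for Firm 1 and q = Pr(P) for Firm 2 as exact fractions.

p = 1/5, q = 5/7

In a mixed NE each player is indifferent between their pure strategies, so the opponent's mix sets the indifference.
Firm 2 indifferent between P and Q: p·5 + (1−p)·(-1) = p·(-3) + (1−p)·1 ⟹ (-1) + 6p = 1 + (-4)p ⟹ p = 1/5.
Firm 1 indifferent between P and Q: q·(-3) + (1−q)·3 = q·(-1) + (1−q)·(-2) ⟹ 3 + (-6)q = (-2) + 1q ⟹ q = 5/7.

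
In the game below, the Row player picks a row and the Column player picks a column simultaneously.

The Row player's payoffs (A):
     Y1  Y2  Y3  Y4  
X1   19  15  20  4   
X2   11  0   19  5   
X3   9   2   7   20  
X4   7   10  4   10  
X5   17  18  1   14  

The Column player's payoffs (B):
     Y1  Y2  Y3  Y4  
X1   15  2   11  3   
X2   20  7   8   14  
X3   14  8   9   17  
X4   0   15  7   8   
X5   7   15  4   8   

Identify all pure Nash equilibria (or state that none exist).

A profile is a Nash equilibrium when each player is best-responding to the other.
The Row player's best responses — vs Y1: X1 (payoff 19); vs Y2: X5 (payoff 18); vs Y3: X1 (payoff 20); vs Y4: X3 (payoff 20).
The Column player's best responses — vs X1: Y1 (payoff 15); vs X2: Y1 (payoff 20); vs X3: Y4 (payoff 17); vs X4: Y2 (payoff 15); vs X5: Y2 (payoff 15).
Mutual best responses occur at (X1, Y1), (X3, Y4), and (X5, Y2); at each, neither player gains by switching.

(X1, Y1), (X3, Y4), and (X5, Y2)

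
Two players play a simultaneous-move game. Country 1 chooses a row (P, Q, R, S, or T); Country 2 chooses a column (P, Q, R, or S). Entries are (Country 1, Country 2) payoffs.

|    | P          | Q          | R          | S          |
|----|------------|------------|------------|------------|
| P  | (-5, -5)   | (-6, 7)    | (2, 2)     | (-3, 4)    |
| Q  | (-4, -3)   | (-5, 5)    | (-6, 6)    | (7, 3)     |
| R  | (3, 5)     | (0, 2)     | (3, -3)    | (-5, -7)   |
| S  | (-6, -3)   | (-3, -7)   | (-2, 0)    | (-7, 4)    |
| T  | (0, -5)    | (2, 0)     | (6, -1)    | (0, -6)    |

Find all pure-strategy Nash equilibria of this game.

Check mutual best responses: a cell is a NE iff neither player can gain by unilaterally deviating.
Country 1's best responses — vs P: R (payoff 3); vs Q: T (payoff 2); vs R: T (payoff 6); vs S: Q (payoff 7).
Country 2's best responses — vs P: Q (payoff 7); vs Q: R (payoff 6); vs R: P (payoff 5); vs S: S (payoff 4); vs T: Q (payoff 0).
Mutual best responses occur at (R, P) and (T, Q); at each, neither player gains by switching.

(R, P) and (T, Q)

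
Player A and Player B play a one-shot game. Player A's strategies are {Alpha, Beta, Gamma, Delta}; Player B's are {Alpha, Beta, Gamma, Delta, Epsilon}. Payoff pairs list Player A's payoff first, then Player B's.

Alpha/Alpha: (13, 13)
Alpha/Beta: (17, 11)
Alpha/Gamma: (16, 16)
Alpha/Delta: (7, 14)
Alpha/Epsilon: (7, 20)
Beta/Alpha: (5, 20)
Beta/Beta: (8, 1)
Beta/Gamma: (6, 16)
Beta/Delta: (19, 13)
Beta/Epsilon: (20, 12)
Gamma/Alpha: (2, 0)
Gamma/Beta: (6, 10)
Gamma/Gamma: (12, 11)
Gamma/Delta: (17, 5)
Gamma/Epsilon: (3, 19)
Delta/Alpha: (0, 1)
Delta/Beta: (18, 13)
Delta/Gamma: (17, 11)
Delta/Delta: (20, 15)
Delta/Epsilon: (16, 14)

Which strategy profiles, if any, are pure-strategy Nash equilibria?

(Delta, Delta)

A profile is a Nash equilibrium when each player is best-responding to the other.
Player A's best responses — vs Alpha: Alpha (payoff 13); vs Beta: Delta (payoff 18); vs Gamma: Delta (payoff 17); vs Delta: Delta (payoff 20); vs Epsilon: Beta (payoff 20).
Player B's best responses — vs Alpha: Epsilon (payoff 20); vs Beta: Alpha (payoff 20); vs Gamma: Epsilon (payoff 19); vs Delta: Delta (payoff 15).
The only mutual best response is (Delta, Delta); neither player gains by switching there.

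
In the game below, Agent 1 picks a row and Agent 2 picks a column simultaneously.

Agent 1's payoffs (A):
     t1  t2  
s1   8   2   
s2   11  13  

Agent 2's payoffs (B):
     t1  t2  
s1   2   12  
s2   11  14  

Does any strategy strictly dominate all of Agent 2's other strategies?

t2

Check whether one of Agent 2's strategies beats all alternatives regardless of what the opponent does.
t2 strictly dominates: vs s1: 12 > 2; vs s2: 14 > 11.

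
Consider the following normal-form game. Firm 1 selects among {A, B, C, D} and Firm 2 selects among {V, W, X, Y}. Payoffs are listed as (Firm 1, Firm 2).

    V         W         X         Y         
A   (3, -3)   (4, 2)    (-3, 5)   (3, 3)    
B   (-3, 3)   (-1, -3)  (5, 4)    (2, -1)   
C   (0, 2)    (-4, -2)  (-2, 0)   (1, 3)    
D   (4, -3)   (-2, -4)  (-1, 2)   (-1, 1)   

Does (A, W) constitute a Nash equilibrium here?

Holding Firm 2 at W: Firm 1 gets 4 from A, versus -1 from B, -4 from C, -2 from D. No profitable deviation for Firm 1.
Holding Firm 1 at A: Firm 2 gets 2 from W but could get 5 by switching to X. Firm 2 has a profitable deviation.

No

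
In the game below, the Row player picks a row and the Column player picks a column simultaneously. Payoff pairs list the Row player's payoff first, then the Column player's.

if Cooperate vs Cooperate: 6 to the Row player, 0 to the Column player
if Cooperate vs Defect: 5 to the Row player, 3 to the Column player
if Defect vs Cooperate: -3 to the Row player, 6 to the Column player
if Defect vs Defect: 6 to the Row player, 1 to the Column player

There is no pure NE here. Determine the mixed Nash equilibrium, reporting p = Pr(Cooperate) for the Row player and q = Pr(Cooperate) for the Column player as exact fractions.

Each player's mixing probability is pinned down by making the *other* player indifferent.
The Column player indifferent between Cooperate and Defect: p·0 + (1−p)·6 = p·3 + (1−p)·1 ⟹ 6 + (-6)p = 1 + 2p ⟹ p = 5/8.
The Row player indifferent between Cooperate and Defect: q·6 + (1−q)·5 = q·(-3) + (1−q)·6 ⟹ 5 + 1q = 6 + (-9)q ⟹ q = 1/10.

p = 5/8, q = 1/10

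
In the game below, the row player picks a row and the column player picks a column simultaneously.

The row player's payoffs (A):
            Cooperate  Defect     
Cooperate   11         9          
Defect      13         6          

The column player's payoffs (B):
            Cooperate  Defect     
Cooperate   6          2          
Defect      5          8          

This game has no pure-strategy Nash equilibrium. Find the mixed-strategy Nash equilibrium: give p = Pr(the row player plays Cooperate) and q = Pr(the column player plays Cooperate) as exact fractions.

In a mixed NE each player is indifferent between their pure strategies, so the opponent's mix sets the indifference.
The column player indifferent between Cooperate and Defect: p·6 + (1−p)·5 = p·2 + (1−p)·8 ⟹ 5 + 1p = 8 + (-6)p ⟹ p = 3/7.
The row player indifferent between Cooperate and Defect: q·11 + (1−q)·9 = q·13 + (1−q)·6 ⟹ 9 + 2q = 6 + 7q ⟹ q = 3/5.

p = 3/7, q = 3/5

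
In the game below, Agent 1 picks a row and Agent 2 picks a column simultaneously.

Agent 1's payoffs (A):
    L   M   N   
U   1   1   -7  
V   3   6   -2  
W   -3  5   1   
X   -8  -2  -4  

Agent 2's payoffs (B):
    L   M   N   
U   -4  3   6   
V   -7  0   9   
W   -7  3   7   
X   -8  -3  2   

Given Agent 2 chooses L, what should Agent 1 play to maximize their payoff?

V

With Agent 2 fixed at L, Agent 1's payoffs are: U → 1, V → 3, W → -3, X → -8.
The maximum is 3, achieved by V.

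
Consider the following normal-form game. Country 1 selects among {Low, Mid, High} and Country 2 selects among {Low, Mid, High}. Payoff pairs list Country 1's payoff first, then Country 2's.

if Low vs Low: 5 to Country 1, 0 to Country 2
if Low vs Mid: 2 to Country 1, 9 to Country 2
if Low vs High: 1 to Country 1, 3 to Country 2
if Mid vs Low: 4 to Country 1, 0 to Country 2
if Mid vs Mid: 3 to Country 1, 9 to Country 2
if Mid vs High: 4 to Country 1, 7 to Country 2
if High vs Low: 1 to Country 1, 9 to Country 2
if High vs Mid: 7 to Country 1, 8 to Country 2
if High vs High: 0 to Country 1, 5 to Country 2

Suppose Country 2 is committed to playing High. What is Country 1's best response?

Mid

With Country 2 fixed at High, Country 1's payoffs are: Low → 1, Mid → 4, High → 0.
The maximum is 4, achieved by Mid.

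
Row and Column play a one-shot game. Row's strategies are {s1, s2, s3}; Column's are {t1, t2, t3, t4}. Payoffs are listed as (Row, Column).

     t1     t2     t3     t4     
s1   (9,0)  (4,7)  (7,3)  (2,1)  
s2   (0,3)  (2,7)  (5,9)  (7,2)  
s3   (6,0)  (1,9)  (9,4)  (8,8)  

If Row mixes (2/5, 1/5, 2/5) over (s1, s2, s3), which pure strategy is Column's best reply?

t2

Column's best reply maximizes expected payoff against the mix.
t1: (2/5)·0 + (1/5)·3 + (2/5)·0 = 3/5
t2: (2/5)·7 + (1/5)·7 + (2/5)·9 = 39/5
t3: (2/5)·3 + (1/5)·9 + (2/5)·4 = 23/5
t4: (2/5)·1 + (1/5)·2 + (2/5)·8 = 4
Highest expected payoff is 39/5, from t2.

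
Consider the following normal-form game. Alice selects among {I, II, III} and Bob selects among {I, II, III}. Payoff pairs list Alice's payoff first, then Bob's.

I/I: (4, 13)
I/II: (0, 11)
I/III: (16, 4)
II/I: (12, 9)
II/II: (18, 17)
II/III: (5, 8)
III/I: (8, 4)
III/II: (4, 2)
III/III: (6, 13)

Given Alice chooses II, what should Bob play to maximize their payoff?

II

With Alice fixed at II, Bob's payoffs are: I → 9, II → 17, III → 8.
The maximum is 17, achieved by II.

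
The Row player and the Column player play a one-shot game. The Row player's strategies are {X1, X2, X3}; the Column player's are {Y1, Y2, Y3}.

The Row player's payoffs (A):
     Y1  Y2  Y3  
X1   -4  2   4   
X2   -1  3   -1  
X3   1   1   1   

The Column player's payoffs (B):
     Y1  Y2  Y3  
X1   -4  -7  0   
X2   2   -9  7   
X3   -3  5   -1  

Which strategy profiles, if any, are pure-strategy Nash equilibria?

(X1, Y3)

A profile is a Nash equilibrium when each player is best-responding to the other.
The Row player's best responses — vs Y1: X3 (payoff 1); vs Y2: X2 (payoff 3); vs Y3: X1 (payoff 4).
The Column player's best responses — vs X1: Y3 (payoff 0); vs X2: Y3 (payoff 7); vs X3: Y2 (payoff 5).
The only mutual best response is (X1, Y3); neither player gains by switching there.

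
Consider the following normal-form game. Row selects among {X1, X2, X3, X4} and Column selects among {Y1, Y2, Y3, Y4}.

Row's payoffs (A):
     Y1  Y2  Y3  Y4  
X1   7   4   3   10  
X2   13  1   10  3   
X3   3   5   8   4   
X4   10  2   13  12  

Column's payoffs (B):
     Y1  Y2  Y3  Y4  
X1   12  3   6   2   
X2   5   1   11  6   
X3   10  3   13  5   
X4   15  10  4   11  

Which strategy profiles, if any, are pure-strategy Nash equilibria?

There is no pure-strategy Nash equilibrium

A profile is a Nash equilibrium when each player is best-responding to the other.
Row's best responses — vs Y1: X2 (payoff 13); vs Y2: X3 (payoff 5); vs Y3: X4 (payoff 13); vs Y4: X4 (payoff 12).
Column's best responses — vs X1: Y1 (payoff 12); vs X2: Y3 (payoff 11); vs X3: Y3 (payoff 13); vs X4: Y1 (payoff 15).
No cell has both players best-responding. For instance, Row's best reply to Y4 is X4, but against X4 Column prefers Y1 over Y4.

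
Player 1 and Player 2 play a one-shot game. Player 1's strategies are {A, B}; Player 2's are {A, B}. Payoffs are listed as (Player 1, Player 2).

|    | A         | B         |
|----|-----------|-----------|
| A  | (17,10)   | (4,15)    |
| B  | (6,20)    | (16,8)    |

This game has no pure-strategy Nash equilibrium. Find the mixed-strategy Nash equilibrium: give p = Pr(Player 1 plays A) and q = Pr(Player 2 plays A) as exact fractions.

p = 12/17, q = 12/23

Each player's mixing probability is pinned down by making the *other* player indifferent.
Player 2 indifferent between A and B: p·10 + (1−p)·20 = p·15 + (1−p)·8 ⟹ 20 + (-10)p = 8 + 7p ⟹ p = 12/17.
Player 1 indifferent between A and B: q·17 + (1−q)·4 = q·6 + (1−q)·16 ⟹ 4 + 13q = 16 + (-10)q ⟹ q = 12/23.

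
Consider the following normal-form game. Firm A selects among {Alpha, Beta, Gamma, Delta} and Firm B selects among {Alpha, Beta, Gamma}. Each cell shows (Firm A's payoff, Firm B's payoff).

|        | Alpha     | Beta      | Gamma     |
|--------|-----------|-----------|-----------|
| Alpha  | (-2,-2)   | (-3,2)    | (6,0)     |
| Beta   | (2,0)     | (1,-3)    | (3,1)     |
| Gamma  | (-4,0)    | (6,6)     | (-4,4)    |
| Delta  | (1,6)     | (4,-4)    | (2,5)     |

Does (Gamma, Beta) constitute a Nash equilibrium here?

Yes

Holding Firm B at Beta: Firm A gets 6 from Gamma, versus -3 from Alpha, 1 from Beta, 4 from Delta. No profitable deviation for Firm A.
Holding Firm A at Gamma: Firm B gets 6 from Beta, versus 0 from Alpha, 4 from Gamma. No profitable deviation for Firm B either.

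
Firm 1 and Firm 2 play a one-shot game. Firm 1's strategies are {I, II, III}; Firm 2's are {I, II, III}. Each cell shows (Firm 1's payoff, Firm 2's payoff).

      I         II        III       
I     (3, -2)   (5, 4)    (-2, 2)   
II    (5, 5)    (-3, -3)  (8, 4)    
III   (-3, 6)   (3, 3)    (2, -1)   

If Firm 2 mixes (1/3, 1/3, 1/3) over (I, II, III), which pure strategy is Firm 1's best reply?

II

Firm 1's best reply maximizes expected payoff against the mix.
I: (1/3)·3 + (1/3)·5 + (1/3)·(-2) = 2
II: (1/3)·5 + (1/3)·(-3) + (1/3)·8 = 10/3
III: (1/3)·(-3) + (1/3)·3 + (1/3)·2 = 2/3
Highest expected payoff is 10/3, from II.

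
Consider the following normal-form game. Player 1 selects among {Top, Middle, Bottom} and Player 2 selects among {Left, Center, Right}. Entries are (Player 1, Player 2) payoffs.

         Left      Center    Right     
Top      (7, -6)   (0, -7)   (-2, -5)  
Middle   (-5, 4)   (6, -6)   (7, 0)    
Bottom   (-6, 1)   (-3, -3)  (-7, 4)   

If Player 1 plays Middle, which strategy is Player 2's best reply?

With Player 1 fixed at Middle, Player 2's payoffs are: Left → 4, Center → -6, Right → 0.
The maximum is 4, achieved by Left.

Left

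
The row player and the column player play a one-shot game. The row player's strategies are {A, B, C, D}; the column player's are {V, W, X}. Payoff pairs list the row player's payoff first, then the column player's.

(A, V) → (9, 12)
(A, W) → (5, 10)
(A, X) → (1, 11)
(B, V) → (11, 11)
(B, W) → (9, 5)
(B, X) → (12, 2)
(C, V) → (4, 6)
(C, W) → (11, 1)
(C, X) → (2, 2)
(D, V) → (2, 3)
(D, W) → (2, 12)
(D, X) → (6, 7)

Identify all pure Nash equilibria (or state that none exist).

A profile is a Nash equilibrium when each player is best-responding to the other.
The row player's best responses — vs V: B (payoff 11); vs W: C (payoff 11); vs X: B (payoff 12).
The column player's best responses — vs A: V (payoff 12); vs B: V (payoff 11); vs C: V (payoff 6); vs D: W (payoff 12).
The only mutual best response is (B, V); neither player gains by switching there.

(B, V)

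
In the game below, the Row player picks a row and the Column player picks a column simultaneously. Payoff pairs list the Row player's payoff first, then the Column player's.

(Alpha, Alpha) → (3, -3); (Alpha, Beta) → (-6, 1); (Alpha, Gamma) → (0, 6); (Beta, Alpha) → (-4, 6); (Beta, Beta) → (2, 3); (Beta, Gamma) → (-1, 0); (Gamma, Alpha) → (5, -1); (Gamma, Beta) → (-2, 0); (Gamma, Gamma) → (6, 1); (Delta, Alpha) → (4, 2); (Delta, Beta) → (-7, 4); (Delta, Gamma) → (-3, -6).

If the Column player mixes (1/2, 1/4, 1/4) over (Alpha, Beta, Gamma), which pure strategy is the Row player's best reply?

Gamma

The Row player's best reply maximizes expected payoff against the mix.
Alpha: (1/2)·3 + (1/4)·(-6) + (1/4)·0 = 0
Beta: (1/2)·(-4) + (1/4)·2 + (1/4)·(-1) = -7/4
Gamma: (1/2)·5 + (1/4)·(-2) + (1/4)·6 = 7/2
Delta: (1/2)·4 + (1/4)·(-7) + (1/4)·(-3) = -1/2
Highest expected payoff is 7/2, from Gamma.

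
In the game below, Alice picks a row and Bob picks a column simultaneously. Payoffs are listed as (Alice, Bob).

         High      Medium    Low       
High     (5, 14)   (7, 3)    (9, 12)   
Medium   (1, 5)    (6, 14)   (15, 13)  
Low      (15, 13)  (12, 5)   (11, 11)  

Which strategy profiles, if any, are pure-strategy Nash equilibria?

(Low, High)

Check mutual best responses: a cell is a NE iff neither player can gain by unilaterally deviating.
Alice's best responses — vs High: Low (payoff 15); vs Medium: Low (payoff 12); vs Low: Medium (payoff 15).
Bob's best responses — vs High: High (payoff 14); vs Medium: Medium (payoff 14); vs Low: High (payoff 13).
The only mutual best response is (Low, High); neither player gains by switching there.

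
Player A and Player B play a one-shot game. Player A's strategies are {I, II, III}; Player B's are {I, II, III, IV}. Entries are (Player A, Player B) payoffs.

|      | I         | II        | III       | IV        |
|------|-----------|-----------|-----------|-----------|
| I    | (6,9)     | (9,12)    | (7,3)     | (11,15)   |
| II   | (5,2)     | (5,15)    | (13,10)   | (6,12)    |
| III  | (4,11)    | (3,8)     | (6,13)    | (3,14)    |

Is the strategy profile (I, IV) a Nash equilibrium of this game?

Yes

Holding Player B at IV: Player A gets 11 from I, versus 6 from II, 3 from III. No profitable deviation for Player A.
Holding Player A at I: Player B gets 15 from IV, versus 9 from I, 12 from II, 3 from III. No profitable deviation for Player B either.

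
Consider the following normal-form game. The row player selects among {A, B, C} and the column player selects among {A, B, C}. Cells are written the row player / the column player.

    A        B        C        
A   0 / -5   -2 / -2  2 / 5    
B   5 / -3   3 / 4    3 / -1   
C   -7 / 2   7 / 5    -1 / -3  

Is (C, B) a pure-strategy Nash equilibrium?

Yes

Holding the column player at B: the row player gets 7 from C, versus -2 from A, 3 from B. No profitable deviation for the row player.
Holding the row player at C: the column player gets 5 from B, versus 2 from A, -3 from C. No profitable deviation for the column player either.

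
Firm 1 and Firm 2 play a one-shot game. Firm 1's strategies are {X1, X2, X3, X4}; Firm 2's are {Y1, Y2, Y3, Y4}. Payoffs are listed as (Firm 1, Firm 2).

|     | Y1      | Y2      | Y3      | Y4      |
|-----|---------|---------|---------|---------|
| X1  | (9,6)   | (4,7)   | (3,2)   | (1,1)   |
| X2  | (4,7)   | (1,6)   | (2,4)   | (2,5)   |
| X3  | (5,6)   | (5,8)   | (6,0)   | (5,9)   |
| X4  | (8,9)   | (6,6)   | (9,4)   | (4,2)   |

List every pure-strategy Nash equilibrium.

(X3, Y4)

Find each player's best response to every opponent strategy; NE are the intersections.
Firm 1's best responses — vs Y1: X1 (payoff 9); vs Y2: X4 (payoff 6); vs Y3: X4 (payoff 9); vs Y4: X3 (payoff 5).
Firm 2's best responses — vs X1: Y2 (payoff 7); vs X2: Y1 (payoff 7); vs X3: Y4 (payoff 9); vs X4: Y1 (payoff 9).
The only mutual best response is (X3, Y4); neither player gains by switching there.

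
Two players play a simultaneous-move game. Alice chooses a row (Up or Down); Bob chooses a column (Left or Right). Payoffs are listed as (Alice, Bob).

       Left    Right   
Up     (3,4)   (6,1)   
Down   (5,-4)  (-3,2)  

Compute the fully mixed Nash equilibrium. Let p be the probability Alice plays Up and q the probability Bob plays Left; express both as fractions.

In a mixed NE each player is indifferent between their pure strategies, so the opponent's mix sets the indifference.
Bob indifferent between Left and Right: p·4 + (1−p)·(-4) = p·1 + (1−p)·2 ⟹ (-4) + 8p = 2 + (-1)p ⟹ p = 2/3.
Alice indifferent between Up and Down: q·3 + (1−q)·6 = q·5 + (1−q)·(-3) ⟹ 6 + (-3)q = (-3) + 8q ⟹ q = 9/11.

p = 2/3, q = 9/11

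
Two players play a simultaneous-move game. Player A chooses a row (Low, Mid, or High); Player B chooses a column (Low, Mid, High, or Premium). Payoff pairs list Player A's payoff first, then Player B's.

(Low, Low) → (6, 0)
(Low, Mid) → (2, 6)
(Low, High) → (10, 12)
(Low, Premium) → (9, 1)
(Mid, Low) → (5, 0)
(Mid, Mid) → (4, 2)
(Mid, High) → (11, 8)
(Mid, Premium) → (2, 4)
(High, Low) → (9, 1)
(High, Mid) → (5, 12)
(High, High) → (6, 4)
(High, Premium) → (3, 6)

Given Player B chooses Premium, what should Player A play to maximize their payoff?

With Player B fixed at Premium, Player A's payoffs are: Low → 9, Mid → 2, High → 3.
The maximum is 9, achieved by Low.

Low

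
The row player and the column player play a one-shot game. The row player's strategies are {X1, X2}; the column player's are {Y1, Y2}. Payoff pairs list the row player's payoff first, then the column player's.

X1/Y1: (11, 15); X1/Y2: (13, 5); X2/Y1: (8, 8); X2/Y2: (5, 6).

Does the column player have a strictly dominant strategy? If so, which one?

Y1

Check whether one of the column player's strategies beats all alternatives regardless of what the opponent does.
Y1 strictly dominates: vs X1: 15 > 5; vs X2: 8 > 6.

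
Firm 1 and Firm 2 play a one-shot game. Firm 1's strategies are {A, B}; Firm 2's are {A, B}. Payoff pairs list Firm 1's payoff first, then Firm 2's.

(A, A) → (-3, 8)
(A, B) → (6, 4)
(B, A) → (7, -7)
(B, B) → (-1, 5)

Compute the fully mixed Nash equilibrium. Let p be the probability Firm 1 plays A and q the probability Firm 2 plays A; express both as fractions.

In a mixed NE each player is indifferent between their pure strategies, so the opponent's mix sets the indifference.
Firm 2 indifferent between A and B: p·8 + (1−p)·(-7) = p·4 + (1−p)·5 ⟹ (-7) + 15p = 5 + (-1)p ⟹ p = 3/4.
Firm 1 indifferent between A and B: q·(-3) + (1−q)·6 = q·7 + (1−q)·(-1) ⟹ 6 + (-9)q = (-1) + 8q ⟹ q = 7/17.

p = 3/4, q = 7/17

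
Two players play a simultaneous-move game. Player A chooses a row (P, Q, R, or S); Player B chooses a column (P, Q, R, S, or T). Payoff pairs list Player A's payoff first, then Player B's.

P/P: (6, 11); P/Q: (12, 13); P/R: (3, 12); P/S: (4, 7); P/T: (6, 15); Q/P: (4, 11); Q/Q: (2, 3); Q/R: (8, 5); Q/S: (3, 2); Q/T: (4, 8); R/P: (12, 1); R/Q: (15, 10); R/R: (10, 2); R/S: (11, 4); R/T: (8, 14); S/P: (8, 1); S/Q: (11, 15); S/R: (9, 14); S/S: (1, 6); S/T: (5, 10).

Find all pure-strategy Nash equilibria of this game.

(R, T)

Find each player's best response to every opponent strategy; NE are the intersections.
Player A's best responses — vs P: R (payoff 12); vs Q: R (payoff 15); vs R: R (payoff 10); vs S: R (payoff 11); vs T: R (payoff 8).
Player B's best responses — vs P: T (payoff 15); vs Q: P (payoff 11); vs R: T (payoff 14); vs S: Q (payoff 15).
The only mutual best response is (R, T); neither player gains by switching there.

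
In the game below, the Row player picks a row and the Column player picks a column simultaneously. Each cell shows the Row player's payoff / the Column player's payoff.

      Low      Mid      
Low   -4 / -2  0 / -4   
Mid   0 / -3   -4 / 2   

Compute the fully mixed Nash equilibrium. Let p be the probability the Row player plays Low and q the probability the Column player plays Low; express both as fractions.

In a mixed NE each player is indifferent between their pure strategies, so the opponent's mix sets the indifference.
The Column player indifferent between Low and Mid: p·(-2) + (1−p)·(-3) = p·(-4) + (1−p)·2 ⟹ (-3) + 1p = 2 + (-6)p ⟹ p = 5/7.
The Row player indifferent between Low and Mid: q·(-4) + (1−q)·0 = q·0 + (1−q)·(-4) ⟹ 0 + (-4)q = (-4) + 4q ⟹ q = 1/2.

p = 5/7, q = 1/2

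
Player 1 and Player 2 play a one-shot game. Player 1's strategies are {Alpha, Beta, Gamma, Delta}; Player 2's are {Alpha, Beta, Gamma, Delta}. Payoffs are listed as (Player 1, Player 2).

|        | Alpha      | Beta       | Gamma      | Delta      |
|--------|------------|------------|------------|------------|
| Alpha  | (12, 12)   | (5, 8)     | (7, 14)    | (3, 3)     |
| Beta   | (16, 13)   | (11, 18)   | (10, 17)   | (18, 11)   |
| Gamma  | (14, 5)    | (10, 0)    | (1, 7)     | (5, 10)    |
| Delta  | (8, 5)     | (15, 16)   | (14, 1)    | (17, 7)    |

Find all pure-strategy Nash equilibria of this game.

Check mutual best responses: a cell is a NE iff neither player can gain by unilaterally deviating.
Player 1's best responses — vs Alpha: Beta (payoff 16); vs Beta: Delta (payoff 15); vs Gamma: Delta (payoff 14); vs Delta: Beta (payoff 18).
Player 2's best responses — vs Alpha: Gamma (payoff 14); vs Beta: Beta (payoff 18); vs Gamma: Delta (payoff 10); vs Delta: Beta (payoff 16).
The only mutual best response is (Delta, Beta); neither player gains by switching there.

(Delta, Beta)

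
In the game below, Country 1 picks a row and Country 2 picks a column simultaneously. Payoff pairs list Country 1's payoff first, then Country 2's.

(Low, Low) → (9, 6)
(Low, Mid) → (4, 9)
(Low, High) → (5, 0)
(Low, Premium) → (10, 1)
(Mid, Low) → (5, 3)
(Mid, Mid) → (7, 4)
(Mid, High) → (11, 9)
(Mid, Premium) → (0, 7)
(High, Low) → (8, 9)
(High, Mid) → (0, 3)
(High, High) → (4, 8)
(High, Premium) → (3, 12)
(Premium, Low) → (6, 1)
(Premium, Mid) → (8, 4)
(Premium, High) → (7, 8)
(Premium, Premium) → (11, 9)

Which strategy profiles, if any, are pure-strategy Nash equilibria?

A profile is a Nash equilibrium when each player is best-responding to the other.
Country 1's best responses — vs Low: Low (payoff 9); vs Mid: Premium (payoff 8); vs High: Mid (payoff 11); vs Premium: Premium (payoff 11).
Country 2's best responses — vs Low: Mid (payoff 9); vs Mid: High (payoff 9); vs High: Premium (payoff 12); vs Premium: Premium (payoff 9).
Mutual best responses occur at (Mid, High) and (Premium, Premium); at each, neither player gains by switching.

(Mid, High) and (Premium, Premium)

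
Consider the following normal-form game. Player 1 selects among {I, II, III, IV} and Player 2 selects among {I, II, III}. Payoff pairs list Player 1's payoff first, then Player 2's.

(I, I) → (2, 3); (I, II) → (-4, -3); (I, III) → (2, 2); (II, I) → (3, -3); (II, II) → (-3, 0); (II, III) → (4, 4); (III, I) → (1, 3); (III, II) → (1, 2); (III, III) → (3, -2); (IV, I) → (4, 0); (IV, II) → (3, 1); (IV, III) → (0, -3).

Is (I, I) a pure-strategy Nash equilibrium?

No

Holding Player 2 at I: Player 1 gets 2 from I but could get 4 by switching to IV. Player 1 has a profitable deviation.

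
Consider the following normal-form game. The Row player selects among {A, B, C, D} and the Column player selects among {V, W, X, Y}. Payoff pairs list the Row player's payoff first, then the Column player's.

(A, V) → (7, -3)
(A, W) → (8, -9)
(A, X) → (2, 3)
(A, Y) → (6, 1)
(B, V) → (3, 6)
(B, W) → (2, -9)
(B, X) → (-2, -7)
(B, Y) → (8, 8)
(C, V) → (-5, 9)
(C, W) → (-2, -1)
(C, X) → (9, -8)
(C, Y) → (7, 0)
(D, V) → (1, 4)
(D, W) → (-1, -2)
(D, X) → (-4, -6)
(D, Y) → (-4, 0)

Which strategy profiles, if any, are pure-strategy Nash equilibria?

A profile is a Nash equilibrium when each player is best-responding to the other.
The Row player's best responses — vs V: A (payoff 7); vs W: A (payoff 8); vs X: C (payoff 9); vs Y: B (payoff 8).
The Column player's best responses — vs A: X (payoff 3); vs B: Y (payoff 8); vs C: V (payoff 9); vs D: V (payoff 4).
The only mutual best response is (B, Y); neither player gains by switching there.

(B, Y)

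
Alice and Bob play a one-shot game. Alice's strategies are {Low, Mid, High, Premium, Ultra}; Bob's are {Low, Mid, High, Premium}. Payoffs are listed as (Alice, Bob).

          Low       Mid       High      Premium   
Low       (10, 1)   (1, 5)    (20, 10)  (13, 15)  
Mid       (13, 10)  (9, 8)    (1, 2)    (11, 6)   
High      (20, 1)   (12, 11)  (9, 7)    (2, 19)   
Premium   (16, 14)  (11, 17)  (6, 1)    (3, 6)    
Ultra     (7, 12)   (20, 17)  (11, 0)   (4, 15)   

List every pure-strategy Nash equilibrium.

Check mutual best responses: a cell is a NE iff neither player can gain by unilaterally deviating.
Alice's best responses — vs Low: High (payoff 20); vs Mid: Ultra (payoff 20); vs High: Low (payoff 20); vs Premium: Low (payoff 13).
Bob's best responses — vs Low: Premium (payoff 15); vs Mid: Low (payoff 10); vs High: Premium (payoff 19); vs Premium: Mid (payoff 17); vs Ultra: Mid (payoff 17).
Mutual best responses occur at (Low, Premium) and (Ultra, Mid); at each, neither player gains by switching.

(Low, Premium) and (Ultra, Mid)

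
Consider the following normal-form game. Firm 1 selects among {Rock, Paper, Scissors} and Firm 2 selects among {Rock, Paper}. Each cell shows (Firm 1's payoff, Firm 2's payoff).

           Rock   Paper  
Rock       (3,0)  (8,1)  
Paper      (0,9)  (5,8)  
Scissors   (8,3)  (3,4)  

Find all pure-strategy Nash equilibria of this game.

A profile is a Nash equilibrium when each player is best-responding to the other.
Firm 1's best responses — vs Rock: Scissors (payoff 8); vs Paper: Rock (payoff 8).
Firm 2's best responses — vs Rock: Paper (payoff 1); vs Paper: Rock (payoff 9); vs Scissors: Paper (payoff 4).
The only mutual best response is (Rock, Paper); neither player gains by switching there.

(Rock, Paper)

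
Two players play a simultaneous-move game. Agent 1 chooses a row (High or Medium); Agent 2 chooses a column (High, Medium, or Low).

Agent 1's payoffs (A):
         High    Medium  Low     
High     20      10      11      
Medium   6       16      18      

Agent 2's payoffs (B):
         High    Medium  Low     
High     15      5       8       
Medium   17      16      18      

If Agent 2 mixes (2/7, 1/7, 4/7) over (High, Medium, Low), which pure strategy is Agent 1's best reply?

Medium

Agent 1's best reply maximizes expected payoff against the mix.
High: (2/7)·20 + (1/7)·10 + (4/7)·11 = 94/7
Medium: (2/7)·6 + (1/7)·16 + (4/7)·18 = 100/7
Highest expected payoff is 100/7, from Medium.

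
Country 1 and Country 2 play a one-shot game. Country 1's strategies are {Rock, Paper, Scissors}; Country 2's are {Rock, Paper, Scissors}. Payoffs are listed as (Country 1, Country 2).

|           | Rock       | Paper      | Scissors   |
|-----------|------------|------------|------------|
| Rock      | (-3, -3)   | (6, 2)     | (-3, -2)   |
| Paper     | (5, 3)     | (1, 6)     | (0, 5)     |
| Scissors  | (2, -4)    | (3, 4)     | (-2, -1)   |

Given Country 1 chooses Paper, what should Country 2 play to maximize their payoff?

Paper

With Country 1 fixed at Paper, Country 2's payoffs are: Rock → 3, Paper → 6, Scissors → 5.
The maximum is 6, achieved by Paper.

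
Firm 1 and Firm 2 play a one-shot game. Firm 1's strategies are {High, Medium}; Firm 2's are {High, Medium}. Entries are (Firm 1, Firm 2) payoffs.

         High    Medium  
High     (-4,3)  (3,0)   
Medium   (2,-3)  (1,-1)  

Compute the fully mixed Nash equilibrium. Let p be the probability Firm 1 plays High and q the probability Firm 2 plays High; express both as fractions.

p = 2/5, q = 1/4

In a mixed NE each player is indifferent between their pure strategies, so the opponent's mix sets the indifference.
Firm 2 indifferent between High and Medium: p·3 + (1−p)·(-3) = p·0 + (1−p)·(-1) ⟹ (-3) + 6p = (-1) + 1p ⟹ p = 2/5.
Firm 1 indifferent between High and Medium: q·(-4) + (1−q)·3 = q·2 + (1−q)·1 ⟹ 3 + (-7)q = 1 + 1q ⟹ q = 1/4.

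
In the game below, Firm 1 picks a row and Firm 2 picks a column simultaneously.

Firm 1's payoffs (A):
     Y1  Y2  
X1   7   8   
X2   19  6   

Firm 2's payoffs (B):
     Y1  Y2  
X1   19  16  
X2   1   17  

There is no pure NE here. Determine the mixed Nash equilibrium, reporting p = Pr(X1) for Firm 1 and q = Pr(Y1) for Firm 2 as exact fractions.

p = 16/19, q = 1/7

In a mixed NE each player is indifferent between their pure strategies, so the opponent's mix sets the indifference.
Firm 2 indifferent between Y1 and Y2: p·19 + (1−p)·1 = p·16 + (1−p)·17 ⟹ 1 + 18p = 17 + (-1)p ⟹ p = 16/19.
Firm 1 indifferent between X1 and X2: q·7 + (1−q)·8 = q·19 + (1−q)·6 ⟹ 8 + (-1)q = 6 + 13q ⟹ q = 1/7.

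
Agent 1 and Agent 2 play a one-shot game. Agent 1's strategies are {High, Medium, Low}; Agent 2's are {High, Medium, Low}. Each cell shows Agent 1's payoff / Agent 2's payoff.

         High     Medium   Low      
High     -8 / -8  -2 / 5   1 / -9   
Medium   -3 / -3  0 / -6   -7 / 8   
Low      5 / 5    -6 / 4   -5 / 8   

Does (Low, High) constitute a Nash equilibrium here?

Holding Agent 2 at High: Agent 1 gets 5 from Low, versus -8 from High, -3 from Medium. No profitable deviation for Agent 1.
Holding Agent 1 at Low: Agent 2 gets 5 from High but could get 8 by switching to Low. Agent 2 has a profitable deviation.

No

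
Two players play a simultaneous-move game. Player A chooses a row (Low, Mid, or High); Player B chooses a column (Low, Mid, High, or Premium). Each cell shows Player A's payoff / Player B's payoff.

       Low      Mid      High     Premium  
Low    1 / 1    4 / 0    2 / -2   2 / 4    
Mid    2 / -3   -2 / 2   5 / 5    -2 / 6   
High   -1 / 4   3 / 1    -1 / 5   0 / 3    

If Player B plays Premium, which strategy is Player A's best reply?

With Player B fixed at Premium, Player A's payoffs are: Low → 2, Mid → -2, High → 0.
The maximum is 2, achieved by Low.

Low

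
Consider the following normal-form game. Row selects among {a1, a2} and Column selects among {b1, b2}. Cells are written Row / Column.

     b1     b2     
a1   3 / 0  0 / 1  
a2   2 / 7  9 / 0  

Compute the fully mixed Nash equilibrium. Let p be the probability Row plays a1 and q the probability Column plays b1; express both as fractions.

p = 7/8, q = 9/10

Each player's mixing probability is pinned down by making the *other* player indifferent.
Column indifferent between b1 and b2: p·0 + (1−p)·7 = p·1 + (1−p)·0 ⟹ 7 + (-7)p = 0 + 1p ⟹ p = 7/8.
Row indifferent between a1 and a2: q·3 + (1−q)·0 = q·2 + (1−q)·9 ⟹ 0 + 3q = 9 + (-7)q ⟹ q = 9/10.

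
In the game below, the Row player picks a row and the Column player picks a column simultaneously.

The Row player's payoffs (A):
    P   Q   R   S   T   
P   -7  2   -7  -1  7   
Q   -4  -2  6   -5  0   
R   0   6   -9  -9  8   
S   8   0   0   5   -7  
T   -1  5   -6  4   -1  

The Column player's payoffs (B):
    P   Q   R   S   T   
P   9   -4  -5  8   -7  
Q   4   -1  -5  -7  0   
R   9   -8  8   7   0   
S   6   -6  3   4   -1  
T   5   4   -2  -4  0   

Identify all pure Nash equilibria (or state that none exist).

(S, P)

Check mutual best responses: a cell is a NE iff neither player can gain by unilaterally deviating.
The Row player's best responses — vs P: S (payoff 8); vs Q: R (payoff 6); vs R: Q (payoff 6); vs S: S (payoff 5); vs T: R (payoff 8).
The Column player's best responses — vs P: P (payoff 9); vs Q: P (payoff 4); vs R: P (payoff 9); vs S: P (payoff 6); vs T: P (payoff 5).
The only mutual best response is (S, P); neither player gains by switching there.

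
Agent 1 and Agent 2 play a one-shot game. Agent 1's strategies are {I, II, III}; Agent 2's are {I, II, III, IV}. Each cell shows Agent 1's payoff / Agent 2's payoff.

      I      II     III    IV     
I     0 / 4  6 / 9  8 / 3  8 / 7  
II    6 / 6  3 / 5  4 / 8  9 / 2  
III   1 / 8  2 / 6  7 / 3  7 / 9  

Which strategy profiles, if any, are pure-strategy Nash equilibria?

Find each player's best response to every opponent strategy; NE are the intersections.
Agent 1's best responses — vs I: II (payoff 6); vs II: I (payoff 6); vs III: I (payoff 8); vs IV: II (payoff 9).
Agent 2's best responses — vs I: II (payoff 9); vs II: III (payoff 8); vs III: IV (payoff 9).
The only mutual best response is (I, II); neither player gains by switching there.

(I, II)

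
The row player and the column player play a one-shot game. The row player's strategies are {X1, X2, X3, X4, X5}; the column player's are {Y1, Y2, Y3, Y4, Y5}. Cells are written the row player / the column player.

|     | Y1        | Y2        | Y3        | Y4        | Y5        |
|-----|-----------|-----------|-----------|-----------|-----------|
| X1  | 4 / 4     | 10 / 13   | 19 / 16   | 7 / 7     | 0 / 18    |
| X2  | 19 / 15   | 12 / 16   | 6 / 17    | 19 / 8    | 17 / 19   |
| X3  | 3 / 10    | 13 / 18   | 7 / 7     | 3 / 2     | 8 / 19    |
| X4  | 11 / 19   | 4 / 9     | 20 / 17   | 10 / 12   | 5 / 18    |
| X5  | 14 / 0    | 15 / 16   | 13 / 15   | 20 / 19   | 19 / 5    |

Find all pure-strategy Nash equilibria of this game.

(X5, Y4)

Find each player's best response to every opponent strategy; NE are the intersections.
The row player's best responses — vs Y1: X2 (payoff 19); vs Y2: X5 (payoff 15); vs Y3: X4 (payoff 20); vs Y4: X5 (payoff 20); vs Y5: X5 (payoff 19).
The column player's best responses — vs X1: Y5 (payoff 18); vs X2: Y5 (payoff 19); vs X3: Y5 (payoff 19); vs X4: Y1 (payoff 19); vs X5: Y4 (payoff 19).
The only mutual best response is (X5, Y4); neither player gains by switching there.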